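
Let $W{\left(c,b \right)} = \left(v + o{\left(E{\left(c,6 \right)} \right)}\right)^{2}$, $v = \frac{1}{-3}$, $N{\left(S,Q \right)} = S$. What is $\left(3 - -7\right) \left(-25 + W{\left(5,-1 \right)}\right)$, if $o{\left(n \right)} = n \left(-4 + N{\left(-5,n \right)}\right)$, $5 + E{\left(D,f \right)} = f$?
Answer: $\frac{5590}{9} \approx 621.11$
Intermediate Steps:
$E{\left(D,f \right)} = -5 + f$
$o{\left(n \right)} = - 9 n$ ($o{\left(n \right)} = n \left(-4 - 5\right) = n \left(-9\right) = - 9 n$)
$v = - \frac{1}{3} \approx -0.33333$
$W{\left(c,b \right)} = \frac{784}{9}$ ($W{\left(c,b \right)} = \left(- \frac{1}{3} - 9 \left(-5 + 6\right)\right)^{2} = \left(- \frac{1}{3} - 9\right)^{2} = \left(- \frac{28}{3}\right)^{2} = \frac{784}{9}$)
$\left(3 - -7\right) \left(-25 + W{\left(5,-1 \right)}\right) = \left(3 - -7\right) \left(-25 + \frac{784}{9}\right) = \left(3 + 7\right) \frac{559}{9} = 10 \cdot \frac{559}{9} = \frac{5590}{9}$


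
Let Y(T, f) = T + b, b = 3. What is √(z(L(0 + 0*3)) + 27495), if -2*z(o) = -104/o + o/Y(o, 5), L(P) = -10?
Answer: 9*√415730/35 ≈ 165.80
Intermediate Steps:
Y(T, f) = 3 + T (Y(T, f) = T + 3 = 3 + T)
z(o) = 52/o - o/(2*(3 + o)) (z(o) = -(-104/o + o/(3 + o))/2 = 52/o - o/(2*(3 + o)))
√(z(L(0 + 0*3)) + 27495) = √((½)*(312 - 1*(-10)² + 104*(-10))/(-10*(3 - 10)) + 27495) = √((½)*(-⅒)*(312 - 1*100 - 1040)/(-7) + 27495) = √((½)*(-⅒)*(-⅐)*(312 - 100 - 1040) + 27495) = √((½)*(-⅒)*(-⅐)*(-828) + 27495) = √(-207/35 + 27495) = √(962118/35) = 9*√415730/35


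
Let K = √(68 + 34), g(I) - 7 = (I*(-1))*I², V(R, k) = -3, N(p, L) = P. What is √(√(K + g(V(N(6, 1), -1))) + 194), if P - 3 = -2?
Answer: √(194 + √(34 + √102)) ≈ 14.165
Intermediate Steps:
P = 1 (P = 3 - 2 = 1)
N(p, L) = 1
g(I) = 7 - I³ (g(I) = 7 + (I*(-1))*I² = 7 + (-I)*I² = 7 - I³)
K = √102 ≈ 10.100
√(√(K + g(V(N(6, 1), -1))) + 194) = √(√(√102 + (7 - 1*(-3)³)) + 194) = √(√(√102 + (7 - 1*(-27))) + 194) = √(√(√102 + (7 + 27)) + 194) = √(√(√102 + 34) + 194) = √(√(34 + √102) + 194) = √(194 + √(34 + √102))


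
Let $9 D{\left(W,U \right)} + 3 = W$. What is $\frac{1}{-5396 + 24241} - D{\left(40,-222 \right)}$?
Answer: $- \frac{697256}{169605} \approx -4.1111$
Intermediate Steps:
$D{\left(W,U \right)} = - \frac{1}{3} + \frac{W}{9}$
$\frac{1}{-5396 + 24241} - D{\left(40,-222 \right)} = \frac{1}{-5396 + 24241} - \left(- \frac{1}{3} + \frac{1}{9} \cdot 40\right) = \frac{1}{18845} - \left(- \frac{1}{3} + \frac{40}{9}\right) = \frac{1}{18845} - \frac{37}{9} = - \frac{697256}{169605}$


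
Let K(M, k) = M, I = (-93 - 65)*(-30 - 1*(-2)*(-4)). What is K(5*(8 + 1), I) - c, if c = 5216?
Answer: -5171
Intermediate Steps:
I = 6004 (I = -158*(-30 + 2*(-4)) = -158*(-30 - 8) = -158*(-38) = 6004)
K(5*(8 + 1), I) - c = 5*(8 + 1) - 1*5216 = 5*9 - 5216 = 45 - 5216 = -5171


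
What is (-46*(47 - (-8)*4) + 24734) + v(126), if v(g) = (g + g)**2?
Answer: 84604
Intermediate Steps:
v(g) = 4*g**2 (v(g) = (2*g)**2 = 4*g**2)
(-46*(47 - (-8)*4) + 24734) + v(126) = (-46*(47 - (-8)*4) + 24734) + 4*126**2 = (-46*(47 - 1*(-32)) + 24734) + 4*15876 = (-46*(47 + 32) + 24734) + 63504 = (-46*79 + 24734) + 63504 = (-3634 + 24734) + 63504 = 21100 + 63504 = 84604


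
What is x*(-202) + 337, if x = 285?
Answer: -57233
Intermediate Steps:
x*(-202) + 337 = 285*(-202) + 337 = -57570 + 337 = -57233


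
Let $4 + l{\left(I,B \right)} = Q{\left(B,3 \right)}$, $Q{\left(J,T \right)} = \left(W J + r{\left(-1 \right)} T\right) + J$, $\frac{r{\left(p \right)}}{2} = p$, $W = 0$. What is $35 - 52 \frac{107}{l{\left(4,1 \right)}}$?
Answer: $\frac{5879}{9} \approx 653.22$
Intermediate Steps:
$r{\left(p \right)} = 2 p$
$Q{\left(J,T \right)} = J - 2 T$ ($Q{\left(J,T \right)} = \left(0 J + 2 \left(-1\right) T\right) + J = \left(0 - 2 T\right) + J = - 2 T + J = J - 2 T$)
$l{\left(I,B \right)} = -10 + B$ ($l{\left(I,B \right)} = -4 + \left(B - 6\right) = -4 + \left(-6 + B\right) = -10 + B$)
$35 - 52 \frac{107}{l{\left(4,1 \right)}} = 35 - 52 \frac{107}{-10 + 1} = 35 - 52 \frac{107}{-9} = 35 - 52 \cdot 107 \left(- \frac{1}{9}\right) = 35 - - \frac{5564}{9} = 35 + \frac{5564}{9} = \frac{5879}{9}$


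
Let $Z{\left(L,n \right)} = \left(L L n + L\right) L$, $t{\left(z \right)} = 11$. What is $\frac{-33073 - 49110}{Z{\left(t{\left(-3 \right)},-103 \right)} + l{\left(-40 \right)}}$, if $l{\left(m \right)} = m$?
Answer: $\frac{82183}{137012} \approx 0.59982$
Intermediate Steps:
$Z{\left(L,n \right)} = L \left(L + n L^{2}\right)$ ($Z{\left(L,n \right)} = \left(L^{2} n + L\right) L = \left(n L^{2} + L\right) L = \left(L + n L^{2}\right) L = L \left(L + n L^{2}\right)$)
$\frac{-33073 - 49110}{Z{\left(t{\left(-3 \right)},-103 \right)} + l{\left(-40 \right)}} = \frac{-33073 - 49110}{11^{2} \left(1 + 11 \left(-103\right)\right) - 40} = - \frac{82183}{121 \left(1 - 1133\right) - 40} = - \frac{82183}{121 \left(-1132\right) - 40} = - \frac{82183}{-136972 - 40} = - \frac{82183}{-137012} = \left(-82183\right) \left(- \frac{1}{137012}\right) = \frac{82183}{137012}$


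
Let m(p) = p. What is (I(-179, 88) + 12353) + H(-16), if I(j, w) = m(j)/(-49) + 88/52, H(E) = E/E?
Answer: 7872903/637 ≈ 12359.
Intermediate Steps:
H(E) = 1
I(j, w) = 22/13 - j/49 (I(j, w) = j/(-49) + 88/52 = j*(-1/49) + 88*(1/52) = -j/49 + 22/13 = 22/13 - j/49)
(I(-179, 88) + 12353) + H(-16) = ((22/13 - 1/49*(-179)) + 12353) + 1 = ((22/13 + 179/49) + 12353) + 1 = (3405/637 + 12353) + 1 = 7872266/637 + 1 = 7872903/637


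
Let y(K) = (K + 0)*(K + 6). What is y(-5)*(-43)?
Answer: 215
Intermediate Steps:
y(K) = K*(6 + K)
y(-5)*(-43) = -5*(6 - 5)*(-43) = -5*1*(-43) = -5*(-43) = 215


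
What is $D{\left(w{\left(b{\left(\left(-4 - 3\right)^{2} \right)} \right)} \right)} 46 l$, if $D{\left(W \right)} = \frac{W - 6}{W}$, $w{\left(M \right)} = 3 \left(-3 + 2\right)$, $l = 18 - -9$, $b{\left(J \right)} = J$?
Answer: $3726$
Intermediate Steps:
$l = 27$ ($l = 18 + 9 = 27$)
$w{\left(M \right)} = -3$ ($w{\left(M \right)} = 3 \left(-1\right) = -3$)
$D{\left(W \right)} = \frac{-6 + W}{W}$ ($D{\left(W \right)} = \frac{W - 6}{W} = \frac{-6 + W}{W}$)
$D{\left(w{\left(b{\left(\left(-4 - 3\right)^{2} \right)} \right)} \right)} 46 l = \frac{-6 - 3}{-3} \cdot 46 \cdot 27 = \left(- \frac{1}{3}\right) \left(-9\right) 46 \cdot 27 = 3 \cdot 46 \cdot 27 = 138 \cdot 27 = 3726$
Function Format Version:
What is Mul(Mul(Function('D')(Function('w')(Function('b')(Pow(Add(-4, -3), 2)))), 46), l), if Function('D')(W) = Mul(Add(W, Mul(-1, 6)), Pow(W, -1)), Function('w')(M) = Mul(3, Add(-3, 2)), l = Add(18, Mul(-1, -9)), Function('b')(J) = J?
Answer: 3726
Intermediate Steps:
l = 27 (l = Add(18, 9) = 27)
Function('w')(M) = -3 (Function('w')(M) = Mul(3, -1) = -3)
Function('D')(W) = Mul(Pow(W, -1), Add(-6, W)) (Function('D')(W) = Mul(Add(W, -6), Pow(W, -1)) = Mul(Add(-6, W), Pow(W, -1)) = Mul(Pow(W, -1), Add(-6, W)))
Mul(Mul(Function('D')(Function('w')(Function('b')(Pow(Add(-4, -3), 2)))), 46), l) = Mul(Mul(Mul(Pow(-3, -1), Add(-6, -3)), 46), 27) = Mul(Mul(Mul(Rational(-1, 3), -9), 46), 27) = Mul(Mul(3, 46), 27) = Mul(138, 27) = 3726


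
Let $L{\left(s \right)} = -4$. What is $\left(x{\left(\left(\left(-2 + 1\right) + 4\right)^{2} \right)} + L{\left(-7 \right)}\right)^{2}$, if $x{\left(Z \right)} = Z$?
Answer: $25$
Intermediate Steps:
$\left(x{\left(\left(\left(-2 + 1\right) + 4\right)^{2} \right)} + L{\left(-7 \right)}\right)^{2} = \left(\left(\left(-2 + 1\right) + 4\right)^{2} - 4\right)^{2} = \left(\left(-1 + 4\right)^{2} - 4\right)^{2} = \left(3^{2} - 4\right)^{2} = \left(9 - 4\right)^{2} = 5^{2} = 25$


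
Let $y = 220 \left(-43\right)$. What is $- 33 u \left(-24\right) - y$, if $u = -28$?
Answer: $-12716$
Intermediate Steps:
$y = -9460$
$- 33 u \left(-24\right) - y = \left(-33\right) \left(-28\right) \left(-24\right) - -9460 = 924 \left(-24\right) + 9460 = -22176 + 9460 = -12716$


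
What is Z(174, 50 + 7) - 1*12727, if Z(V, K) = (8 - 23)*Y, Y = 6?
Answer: -12817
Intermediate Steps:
Z(V, K) = -90 (Z(V, K) = (8 - 23)*6 = -15*6 = -90)
Z(174, 50 + 7) - 1*12727 = -90 - 1*12727 = -90 - 12727 = -12817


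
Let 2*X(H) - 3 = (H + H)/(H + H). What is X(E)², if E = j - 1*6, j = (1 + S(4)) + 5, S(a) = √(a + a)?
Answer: 4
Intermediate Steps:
S(a) = √2*√a (S(a) = √(2*a) = √2*√a)
j = 6 + 2*√2 (j = (1 + √2*√4) + 5 = (1 + √2*2) + 5 = (1 + 2*√2) + 5 = 6 + 2*√2 ≈ 8.8284)
E = 2*√2 (E = (6 + 2*√2) - 1*6 = (6 + 2*√2) - 6 = 2*√2 ≈ 2.8284)
X(H) = 2 (X(H) = 3/2 + ((H + H)/(H + H))/2 = 3/2 + ((2*H)/((2*H)))/2 = 3/2 + ((2*H)*(1/(2*H)))/2 = 3/2 + (½)*1 = 3/2 + ½ = 2)
X(E)² = 2² = 4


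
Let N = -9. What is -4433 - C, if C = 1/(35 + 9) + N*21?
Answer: -186737/44 ≈ -4244.0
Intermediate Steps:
C = -8315/44 (C = 1/(35 + 9) - 9*21 = 1/44 - 189 = -8315/44 ≈ -188.98)
-4433 - C = -4433 - 1*(-8315/44) = -4433 + 8315/44 = -186737/44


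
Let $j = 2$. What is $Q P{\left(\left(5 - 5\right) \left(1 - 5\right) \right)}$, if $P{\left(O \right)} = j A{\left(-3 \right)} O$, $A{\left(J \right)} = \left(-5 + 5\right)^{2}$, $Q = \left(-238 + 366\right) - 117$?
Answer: $0$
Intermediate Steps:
$Q = 11$ ($Q = 128 - 117 = 11$)
$A{\left(J \right)} = 0$ ($A{\left(J \right)} = 0^{2} = 0$)
$P{\left(O \right)} = 0$ ($P{\left(O \right)} = 2 \cdot 0 O = 0 O = 0$)
$Q P{\left(\left(5 - 5\right) \left(1 - 5\right) \right)} = 11 \cdot 0 = 0$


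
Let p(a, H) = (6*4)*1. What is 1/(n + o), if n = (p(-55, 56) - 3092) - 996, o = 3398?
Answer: -1/666 ≈ -0.0015015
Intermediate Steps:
p(a, H) = 24 (p(a, H) = 24*1 = 24)
n = -4064 (n = (24 - 3092) - 996 = -3068 - 996 = -4064)
1/(n + o) = 1/(-4064 + 3398) = 1/(-666) = -1/666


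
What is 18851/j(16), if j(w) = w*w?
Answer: 18851/256 ≈ 73.637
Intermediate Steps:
j(w) = w²
18851/j(16) = 18851/(16²) = 18851/256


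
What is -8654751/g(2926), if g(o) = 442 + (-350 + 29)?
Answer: -8654751/121 ≈ -71527.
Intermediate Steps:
g(o) = 121 (g(o) = 442 - 321 = 121)
-8654751/g(2926) = -8654751/121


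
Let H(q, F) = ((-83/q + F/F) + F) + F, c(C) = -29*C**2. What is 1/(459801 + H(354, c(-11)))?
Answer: 354/160285453 ≈ 2.2086e-6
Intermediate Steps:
H(q, F) = 1 - 83/q + 2*F (H(q, F) = ((-83/q + 1) + F) + F = ((1 - 83/q) + F) + F = (1 + F - 83/q) + F = 1 - 83/q + 2*F)
1/(459801 + H(354, c(-11))) = 1/(459801 + (1 - 83/354 + 2*(-29*(-11)**2))) = 1/(459801 + (1 - 83*1/354 + 2*(-29*121))) = 1/(459801 + (1 - 83/354 + 2*(-3509))) = 1/(459801 + (1 - 83/354 - 7018)) = 1/(459801 - 2484101/354) = 1/(160285453/354) = 354/160285453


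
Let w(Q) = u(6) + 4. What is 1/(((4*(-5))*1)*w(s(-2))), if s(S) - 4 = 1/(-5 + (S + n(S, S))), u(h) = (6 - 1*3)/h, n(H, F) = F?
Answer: -1/90 ≈ -0.011111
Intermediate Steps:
u(h) = 3/h (u(h) = (6 - 3)/h = 3/h)
s(S) = 4 + 1/(-5 + 2*S) (s(S) = 4 + 1/(-5 + (S + S)) = 4 + 1/(-5 + 2*S))
w(Q) = 9/2 (w(Q) = 3/6 + 4 = 3*(⅙) + 4 = ½ + 4 = 9/2)
1/(((4*(-5))*1)*w(s(-2))) = 1/(((4*(-5))*1)*(9/2)) = 1/(-20*1*(9/2)) = 1/(-20*9/2) = 1/(-90) = -1/90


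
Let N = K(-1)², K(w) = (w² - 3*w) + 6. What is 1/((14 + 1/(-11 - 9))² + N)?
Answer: 400/117841 ≈ 0.0033944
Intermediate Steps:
K(w) = 6 + w² - 3*w
N = 100 (N = (6 + (-1)² - 3*(-1))² = (6 + 1 + 3)² = 10² = 100)
1/((14 + 1/(-11 - 9))² + N) = 1/((14 + 1/(-11 - 9))² + 100) = 1/((14 + 1/(-20))² + 100) = 1/((14 - 1/20)² + 100) = 1/((279/20)² + 100) = 1/(77841/400 + 100) = 1/(117841/400) = 400/117841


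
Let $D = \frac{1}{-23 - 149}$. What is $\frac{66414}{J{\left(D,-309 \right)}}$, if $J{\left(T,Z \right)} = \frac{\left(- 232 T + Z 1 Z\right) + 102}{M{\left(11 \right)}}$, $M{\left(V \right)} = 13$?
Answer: $\frac{37125426}{4110127} \approx 9.0327$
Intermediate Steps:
$D = - \frac{1}{172}$ ($D = \frac{1}{-172} = - \frac{1}{172} \approx -0.005814$)
$J{\left(T,Z \right)} = \frac{102}{13} - \frac{232 T}{13} + \frac{Z^{2}}{13}$ ($J{\left(T,Z \right)} = \frac{\left(- 232 T + Z 1 Z\right) + 102}{13} = \left(\left(- 232 T + Z Z\right) + 102\right) \frac{1}{13} = \left(\left(- 232 T + Z^{2}\right) + 102\right) \frac{1}{13} = \left(\left(Z^{2} - 232 T\right) + 102\right) \frac{1}{13} = \left(102 + Z^{2} - 232 T\right) \frac{1}{13} = \frac{102}{13} - \frac{232 T}{13} + \frac{Z^{2}}{13}$)
$\frac{66414}{J{\left(D,-309 \right)}} = \frac{66414}{\frac{102}{13} - - \frac{58}{559} + \frac{\left(-309\right)^{2}}{13}} = \frac{66414}{\frac{102}{13} + \frac{58}{559} + \frac{1}{13} \cdot 95481} = \frac{66414}{\frac{102}{13} + \frac{58}{559} + \frac{95481}{13}} = \frac{66414}{\frac{4110127}{559}} = 66414 \cdot \frac{559}{4110127} = \frac{37125426}{4110127}$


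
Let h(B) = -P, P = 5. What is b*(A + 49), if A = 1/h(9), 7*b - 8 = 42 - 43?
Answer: 244/5 ≈ 48.800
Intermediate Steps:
h(B) = -5 (h(B) = -1*5 = -5)
b = 1 (b = 8/7 + (42 - 43)/7 = 8/7 + (1/7)*(-1) = 8/7 - 1/7 = 1)
A = -1/5 (A = 1/(-5) = -1/5 ≈ -0.20000)
b*(A + 49) = 1*(-1/5 + 49) = 1*(244/5) = 244/5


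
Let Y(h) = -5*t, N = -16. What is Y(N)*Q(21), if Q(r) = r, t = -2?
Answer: 210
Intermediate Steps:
Y(h) = 10 (Y(h) = -5*(-2) = 10)
Y(N)*Q(21) = 10*21 = 210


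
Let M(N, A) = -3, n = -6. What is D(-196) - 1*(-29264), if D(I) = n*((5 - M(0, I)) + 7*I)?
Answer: 37448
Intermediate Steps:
D(I) = -48 - 42*I (D(I) = -6*((5 - 1*(-3)) + 7*I) = -6*((5 + 3) + 7*I) = -6*(8 + 7*I) = -48 - 42*I)
D(-196) - 1*(-29264) = (-48 - 42*(-196)) - 1*(-29264) = (-48 + 8232) + 29264 = 8184 + 29264 = 37448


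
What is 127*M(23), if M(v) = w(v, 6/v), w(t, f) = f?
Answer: 762/23 ≈ 33.130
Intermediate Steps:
M(v) = 6/v
127*M(23) = 127*(6/23) = 762/23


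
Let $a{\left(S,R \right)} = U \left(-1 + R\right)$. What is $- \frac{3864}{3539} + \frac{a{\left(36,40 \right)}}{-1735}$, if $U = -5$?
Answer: $- \frac{1202787}{1228033} \approx -0.97944$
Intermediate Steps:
$a{\left(S,R \right)} = 5 - 5 R$ ($a{\left(S,R \right)} = - 5 \left(-1 + R\right) = 5 - 5 R$)
$- \frac{3864}{3539} + \frac{a{\left(36,40 \right)}}{-1735} = - \frac{3864}{3539} + \frac{5 - 200}{-1735} = \left(-3864\right) \frac{1}{3539} + \left(5 - 200\right) \left(- \frac{1}{1735}\right) = - \frac{3864}{3539} - - \frac{39}{347} = - \frac{3864}{3539} + \frac{39}{347} = - \frac{1202787}{1228033}$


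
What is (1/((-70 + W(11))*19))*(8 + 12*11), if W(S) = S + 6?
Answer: -140/1007 ≈ -0.13903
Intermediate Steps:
W(S) = 6 + S
(1/((-70 + W(11))*19))*(8 + 12*11) = (1/((-70 + (6 + 11))*19))*(8 + 12*11) = ((1/19)/(-70 + 17))*(8 + 132) = ((1/19)/(-53))*140 = -1/53*1/19*140 = -1/1007*140 = -140/1007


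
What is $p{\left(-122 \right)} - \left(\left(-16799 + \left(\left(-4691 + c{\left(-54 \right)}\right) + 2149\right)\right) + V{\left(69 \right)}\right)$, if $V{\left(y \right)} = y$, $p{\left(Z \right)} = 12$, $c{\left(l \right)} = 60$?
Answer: $19224$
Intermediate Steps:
$p{\left(-122 \right)} - \left(\left(-16799 + \left(\left(-4691 + c{\left(-54 \right)}\right) + 2149\right)\right) + V{\left(69 \right)}\right) = 12 - \left(\left(-16799 + \left(\left(-4691 + 60\right) + 2149\right)\right) + 69\right) = 12 - \left(\left(-16799 + \left(-4631 + 2149\right)\right) + 69\right) = 12 - \left(\left(-16799 - 2482\right) + 69\right) = 12 - \left(-19281 + 69\right) = 12 - -19212 = 12 + 19212 = 19224$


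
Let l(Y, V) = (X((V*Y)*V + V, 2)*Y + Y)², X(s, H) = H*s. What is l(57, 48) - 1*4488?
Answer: 224308162635753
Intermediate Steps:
l(Y, V) = (Y + Y*(2*V + 2*Y*V²))² (l(Y, V) = ((2*((V*Y)*V + V))*Y + Y)² = ((2*(Y*V² + V))*Y + Y)² = ((2*(V + Y*V²))*Y + Y)² = ((2*V + 2*Y*V²)*Y + Y)² = (Y*(2*V + 2*Y*V²) + Y)² = (Y + Y*(2*V + 2*Y*V²))²)
l(57, 48) - 1*4488 = 57²*(1 + 2*48*(1 + 48*57))² - 1*4488 = 3249*(1 + 2*48*(1 + 2736))² - 4488 = 3249*(1 + 2*48*2737)² - 4488 = 3249*(1 + 262752)² - 4488 = 3249*262753² - 4488 = 3249*69039139009 - 4488 = 224308162640241 - 4488 = 224308162635753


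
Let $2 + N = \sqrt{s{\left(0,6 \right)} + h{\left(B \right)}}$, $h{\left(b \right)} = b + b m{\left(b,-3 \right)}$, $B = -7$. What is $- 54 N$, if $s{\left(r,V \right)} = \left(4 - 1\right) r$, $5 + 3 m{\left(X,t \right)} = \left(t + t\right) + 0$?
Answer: $108 - 36 \sqrt{42} \approx -125.31$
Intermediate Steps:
$m{\left(X,t \right)} = - \frac{5}{3} + \frac{2 t}{3}$ ($m{\left(X,t \right)} = - \frac{5}{3} + \frac{\left(t + t\right) + 0}{3} = - \frac{5}{3} + \frac{2 t + 0}{3} = - \frac{5}{3} + \frac{2 t}{3}$)
$s{\left(r,V \right)} = 3 r$
$h{\left(b \right)} = - \frac{8 b}{3}$ ($h{\left(b \right)} = b + b \left(- \frac{5}{3} + \frac{2}{3} \left(-3\right)\right) = b + b \left(- \frac{5}{3} - 2\right) = b + b \left(- \frac{11}{3}\right) = b - \frac{11 b}{3} = - \frac{8 b}{3}$)
$N = -2 + \frac{2 \sqrt{42}}{3}$ ($N = -2 + \sqrt{3 \cdot 0 - - \frac{56}{3}} = -2 + \sqrt{0 + \frac{56}{3}} = -2 + \sqrt{\frac{56}{3}} = -2 + \frac{2 \sqrt{42}}{3} \approx 2.3205$)
$- 54 N = - 54 \left(-2 + \frac{2 \sqrt{42}}{3}\right) = 108 - 36 \sqrt{42}$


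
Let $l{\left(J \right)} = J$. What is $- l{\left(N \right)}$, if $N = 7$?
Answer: $-7$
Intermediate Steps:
$- l{\left(N \right)} = \left(-1\right) 7 = -7$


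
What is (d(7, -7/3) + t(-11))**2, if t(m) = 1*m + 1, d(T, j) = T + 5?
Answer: 4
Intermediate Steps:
d(T, j) = 5 + T
t(m) = 1 + m (t(m) = m + 1 = 1 + m)
(d(7, -7/3) + t(-11))**2 = ((5 + 7) + (1 - 11))**2 = (12 - 10)**2 = 2**2 = 4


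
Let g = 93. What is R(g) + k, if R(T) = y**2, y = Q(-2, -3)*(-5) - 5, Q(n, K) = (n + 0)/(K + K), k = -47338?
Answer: -425642/9 ≈ -47294.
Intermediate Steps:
Q(n, K) = n/(2*K) (Q(n, K) = n/((2*K)) = n*(1/(2*K)) = n/(2*K))
y = -20/3 (y = ((1/2)*(-2)/(-3))*(-5) - 5 = ((1/2)*(-2)*(-1/3))*(-5) - 5 = (1/3)*(-5) - 5 = -5/3 - 5 = -20/3 ≈ -6.6667)
R(T) = 400/9 (R(T) = (-20/3)**2 = 400/9)
R(g) + k = 400/9 - 47338 = -425642/9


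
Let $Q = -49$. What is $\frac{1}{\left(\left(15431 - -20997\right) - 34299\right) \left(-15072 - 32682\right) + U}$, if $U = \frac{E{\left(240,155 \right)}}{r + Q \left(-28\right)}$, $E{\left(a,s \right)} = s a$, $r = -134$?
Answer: $- \frac{619}{62932638054} \approx -9.8359 \cdot 10^{-9}$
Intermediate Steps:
$E{\left(a,s \right)} = a s$
$U = \frac{18600}{619}$ ($U = \frac{240 \cdot 155}{-134 - -1372} = \frac{37200}{-134 + 1372} = \frac{37200}{1238} = 37200 \cdot \frac{1}{1238} = \frac{18600}{619} \approx 30.048$)
$\frac{1}{\left(\left(15431 - -20997\right) - 34299\right) \left(-15072 - 32682\right) + U} = \frac{1}{\left(\left(15431 - -20997\right) - 34299\right) \left(-15072 - 32682\right) + \frac{18600}{619}} = \frac{1}{\left(\left(15431 + 20997\right) - 34299\right) \left(-47754\right) + \frac{18600}{619}} = \frac{1}{\left(36428 - 34299\right) \left(-47754\right) + \frac{18600}{619}} = \frac{1}{2129 \left(-47754\right) + \frac{18600}{619}} = \frac{1}{-101668266 + \frac{18600}{619}} = \frac{1}{- \frac{62932638054}{619}} = - \frac{619}{62932638054}$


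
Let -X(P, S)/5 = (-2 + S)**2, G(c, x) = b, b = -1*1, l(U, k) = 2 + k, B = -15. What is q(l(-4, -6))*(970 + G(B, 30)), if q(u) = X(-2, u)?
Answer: -174420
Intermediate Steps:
b = -1
G(c, x) = -1
X(P, S) = -5*(-2 + S)**2
q(u) = -5*(-2 + u)**2
q(l(-4, -6))*(970 + G(B, 30)) = (-5*(-2 + (2 - 6))**2)*(970 - 1) = -5*(-2 - 4)**2*969 = -5*(-6)**2*969 = -5*36*969 = -180*969 = -174420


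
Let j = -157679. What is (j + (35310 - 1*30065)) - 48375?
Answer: -200809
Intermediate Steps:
(j + (35310 - 1*30065)) - 48375 = (-157679 + (35310 - 1*30065)) - 48375 = (-157679 + (35310 - 30065)) - 48375 = (-157679 + 5245) - 48375 = -152434 - 48375 = -200809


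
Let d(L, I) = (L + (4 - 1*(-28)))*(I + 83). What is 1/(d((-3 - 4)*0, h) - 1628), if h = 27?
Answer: 1/1892 ≈ 0.00052854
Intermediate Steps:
d(L, I) = (32 + L)*(83 + I) (d(L, I) = (L + (4 + 28))*(83 + I) = (L + 32)*(83 + I) = (32 + L)*(83 + I))
1/(d((-3 - 4)*0, h) - 1628) = 1/((2656 + 32*27 + 83*((-3 - 4)*0) + 27*((-3 - 4)*0)) - 1628) = 1/((2656 + 864 + 83*(-7*0) + 27*(-7*0)) - 1628) = 1/((2656 + 864 + 83*0 + 27*0) - 1628) = 1/((2656 + 864 + 0 + 0) - 1628) = 1/(3520 - 1628) = 1/1892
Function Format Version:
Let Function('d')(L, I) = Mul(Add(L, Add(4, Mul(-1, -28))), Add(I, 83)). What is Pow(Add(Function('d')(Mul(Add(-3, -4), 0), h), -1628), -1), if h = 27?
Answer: Rational(1, 1892) ≈ 0.00052854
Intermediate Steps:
Function('d')(L, I) = Mul(Add(32, L), Add(83, I)) (Function('d')(L, I) = Mul(Add(L, Add(4, 28)), Add(83, I)) = Mul(Add(L, 32), Add(83, I)) = Mul(Add(32, L), Add(83, I)))
Pow(Add(Function('d')(Mul(Add(-3, -4), 0), h), -1628), -1) = Pow(Add(Add(2656, Mul(32, 27), Mul(83, Mul(Add(-3, -4), 0)), Mul(27, Mul(Add(-3, -4), 0))), -1628), -1) = Pow(Add(Add(2656, 864, Mul(83, Mul(-7, 0)), Mul(27, Mul(-7, 0))), -1628), -1) = Pow(Add(Add(2656, 864, Mul(83, 0), Mul(27, 0)), -1628), -1) = Pow(Add(Add(2656, 864, 0, 0), -1628), -1) = Pow(Add(3520, -1628), -1) = Pow(1892, -1) = Rational(1, 1892)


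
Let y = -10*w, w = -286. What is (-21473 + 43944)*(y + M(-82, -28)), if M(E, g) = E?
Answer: 62424438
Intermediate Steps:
y = 2860 (y = -10*(-286) = 2860)
(-21473 + 43944)*(y + M(-82, -28)) = (-21473 + 43944)*(2860 - 82) = 22471*2778 = 62424438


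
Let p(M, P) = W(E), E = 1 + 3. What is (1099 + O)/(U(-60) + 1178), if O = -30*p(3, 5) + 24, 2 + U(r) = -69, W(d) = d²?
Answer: 643/1107 ≈ 0.58085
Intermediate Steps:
E = 4
U(r) = -71 (U(r) = -2 - 69 = -71)
p(M, P) = 16 (p(M, P) = 4² = 16)
O = -456 (O = -30*16 + 24 = -480 + 24 = -456)
(1099 + O)/(U(-60) + 1178) = (1099 - 456)/(-71 + 1178) = 643/1107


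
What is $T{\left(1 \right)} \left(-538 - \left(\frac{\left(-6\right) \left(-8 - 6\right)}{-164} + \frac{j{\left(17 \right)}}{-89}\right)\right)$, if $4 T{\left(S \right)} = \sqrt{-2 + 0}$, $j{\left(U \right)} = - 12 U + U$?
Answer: $- \frac{492240 i \sqrt{2}}{3649} \approx - 190.77 i$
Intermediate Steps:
$j{\left(U \right)} = - 11 U$
$T{\left(S \right)} = \frac{i \sqrt{2}}{4}$ ($T{\left(S \right)} = \frac{\sqrt{-2 + 0}}{4} = \frac{\sqrt{-2}}{4} = \frac{i \sqrt{2}}{4}$)
$T{\left(1 \right)} \left(-538 - \left(\frac{\left(-6\right) \left(-8 - 6\right)}{-164} + \frac{j{\left(17 \right)}}{-89}\right)\right) = \frac{i \sqrt{2}}{4} \left(-538 - \left(\frac{\left(-6\right) \left(-8 - 6\right)}{-164} + \frac{\left(-11\right) 17}{-89}\right)\right) = \frac{i \sqrt{2}}{4} \left(-538 - \left(\left(-6\right) \left(-14\right) \left(- \frac{1}{164}\right) - - \frac{187}{89}\right)\right) = \frac{i \sqrt{2}}{4} \left(-538 - \left(84 \left(- \frac{1}{164}\right) + \frac{187}{89}\right)\right) = \frac{i \sqrt{2}}{4} \left(-538 - \left(- \frac{21}{41} + \frac{187}{89}\right)\right) = \frac{i \sqrt{2}}{4} \left(-538 - \frac{5798}{3649}\right) = \frac{i \sqrt{2}}{4} \left(- \frac{1968960}{3649}\right) = - \frac{492240 i \sqrt{2}}{3649}$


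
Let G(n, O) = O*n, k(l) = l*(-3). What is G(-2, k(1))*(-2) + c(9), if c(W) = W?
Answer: -3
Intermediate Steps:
k(l) = -3*l
G(-2, k(1))*(-2) + c(9) = (-3*1*(-2))*(-2) + 9 = -3*(-2)*(-2) + 9 = 6*(-2) + 9 = -12 + 9 = -3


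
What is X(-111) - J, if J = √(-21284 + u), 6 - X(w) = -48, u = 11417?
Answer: 54 - I*√9867 ≈ 54.0 - 99.333*I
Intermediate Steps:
X(w) = 54 (X(w) = 6 - 1*(-48) = 6 + 48 = 54)
J = I*√9867 (J = √(-21284 + 11417) = √(-9867) = I*√9867 ≈ 99.333*I)
X(-111) - J = 54 - I*√9867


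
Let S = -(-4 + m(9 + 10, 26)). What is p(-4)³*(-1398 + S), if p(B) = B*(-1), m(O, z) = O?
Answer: -90432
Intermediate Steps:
p(B) = -B
S = -15 (S = -(-4 + (9 + 10)) = -(-4 + 19) = -1*15 = -15)
p(-4)³*(-1398 + S) = (-1*(-4))³*(-1398 - 15) = 4³*(-1413) = 64*(-1413) = -90432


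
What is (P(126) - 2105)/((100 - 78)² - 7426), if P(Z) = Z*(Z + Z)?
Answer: -29647/6942 ≈ -4.2707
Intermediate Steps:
P(Z) = 2*Z² (P(Z) = Z*(2*Z) = 2*Z²)
(P(126) - 2105)/((100 - 78)² - 7426) = (2*126² - 2105)/((100 - 78)² - 7426) = (2*15876 - 2105)/(22² - 7426) = (31752 - 2105)/(484 - 7426) = 29647/(-6942) = 29647*(-1/6942) = -29647/6942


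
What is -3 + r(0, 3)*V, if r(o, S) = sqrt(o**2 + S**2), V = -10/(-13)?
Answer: -9/13 ≈ -0.69231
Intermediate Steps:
V = 10/13 (V = -10*(-1/13) = 10/13 ≈ 0.76923)
r(o, S) = sqrt(S**2 + o**2)
-3 + r(0, 3)*V = -3 + sqrt(3**2 + 0**2)*(10/13) = -3 + sqrt(9 + 0)*(10/13) = -3 + sqrt(9)*(10/13) = -3 + 3*(10/13) = -3 + 30/13 = -9/13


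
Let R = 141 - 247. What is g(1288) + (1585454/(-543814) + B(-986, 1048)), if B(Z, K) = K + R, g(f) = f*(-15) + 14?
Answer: -4994092875/271907 ≈ -18367.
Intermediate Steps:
g(f) = 14 - 15*f (g(f) = -15*f + 14 = 14 - 15*f)
R = -106
B(Z, K) = -106 + K (B(Z, K) = K - 106 = -106 + K)
g(1288) + (1585454/(-543814) + B(-986, 1048)) = (14 - 15*1288) + (1585454/(-543814) + (-106 + 1048)) = (14 - 19320) + (1585454*(-1/543814) + 942) = -19306 + (-792727/271907 + 942) = -19306 + 255343667/271907 = -4994092875/271907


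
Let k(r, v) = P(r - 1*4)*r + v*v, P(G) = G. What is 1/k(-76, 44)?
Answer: 1/8016 ≈ 0.00012475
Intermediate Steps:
k(r, v) = v² + r*(-4 + r) (k(r, v) = (r - 1*4)*r + v*v = (r - 4)*r + v² = (-4 + r)*r + v² = r*(-4 + r) + v² = v² + r*(-4 + r))
1/k(-76, 44) = 1/(44² - 76*(-4 - 76)) = 1/(1936 - 76*(-80)) = 1/(1936 + 6080) = 1/8016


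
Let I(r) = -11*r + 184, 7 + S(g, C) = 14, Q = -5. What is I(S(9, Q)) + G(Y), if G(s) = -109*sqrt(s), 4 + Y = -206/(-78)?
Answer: 107 - 109*I*sqrt(2067)/39 ≈ 107.0 - 127.07*I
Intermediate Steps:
S(g, C) = 7 (S(g, C) = -7 + 14 = 7)
I(r) = 184 - 11*r
Y = -53/39 (Y = -4 - 206/(-78) = -4 - 206*(-1/78) = -4 + 103/39 = -53/39 ≈ -1.3590)
I(S(9, Q)) + G(Y) = (184 - 11*7) - 109*I*sqrt(2067)/39 = (184 - 77) - 109*I*sqrt(2067)/39 = 107 - 109*I*sqrt(2067)/39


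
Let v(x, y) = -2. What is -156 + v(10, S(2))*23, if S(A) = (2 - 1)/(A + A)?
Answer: -202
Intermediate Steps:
S(A) = 1/(2*A)
-156 + v(10, S(2))*23 = -156 - 2*23 = -156 - 46 = -202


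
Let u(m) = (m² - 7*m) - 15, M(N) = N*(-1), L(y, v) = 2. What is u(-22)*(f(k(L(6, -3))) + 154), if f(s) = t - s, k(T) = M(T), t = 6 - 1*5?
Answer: 97811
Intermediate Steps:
M(N) = -N
t = 1 (t = 6 - 5 = 1)
k(T) = -T
u(m) = -15 + m² - 7*m
f(s) = 1 - s
u(-22)*(f(k(L(6, -3))) + 154) = (-15 + (-22)² - 7*(-22))*((1 - (-1)*2) + 154) = (-15 + 484 + 154)*((1 - 1*(-2)) + 154) = 623*((1 + 2) + 154) = 623*(3 + 154) = 623*157 = 97811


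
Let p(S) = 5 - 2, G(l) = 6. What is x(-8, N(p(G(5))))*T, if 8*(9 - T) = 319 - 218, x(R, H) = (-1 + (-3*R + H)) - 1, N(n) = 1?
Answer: -667/8 ≈ -83.375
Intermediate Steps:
p(S) = 3
x(R, H) = -2 + H - 3*R (x(R, H) = (-1 + (H - 3*R)) - 1 = (-1 + H - 3*R) - 1 = -2 + H - 3*R)
T = -29/8 (T = 9 - (319 - 218)/8 = 9 - ⅛*101 = 9 - 101/8 = -29/8 ≈ -3.6250)
x(-8, N(p(G(5))))*T = (-2 + 1 - 3*(-8))*(-29/8) = (-2 + 1 + 24)*(-29/8) = 23*(-29/8) = -667/8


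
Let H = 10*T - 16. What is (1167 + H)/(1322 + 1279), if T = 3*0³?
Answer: 1151/2601 ≈ 0.44252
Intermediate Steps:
T = 0 (T = 3*0 = 0)
H = -16 (H = 10*0 - 16 = 0 - 16 = -16)
(1167 + H)/(1322 + 1279) = (1167 - 16)/(1322 + 1279) = 1151/2601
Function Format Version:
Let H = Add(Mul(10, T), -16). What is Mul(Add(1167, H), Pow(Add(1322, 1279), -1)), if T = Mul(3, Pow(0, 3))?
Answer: Rational(1151, 2601) ≈ 0.44252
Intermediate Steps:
T = 0 (T = Mul(3, 0) = 0)
H = -16 (H = Add(Mul(10, 0), -16) = Add(0, -16) = -16)
Mul(Add(1167, H), Pow(Add(1322, 1279), -1)) = Mul(Add(1167, -16), Pow(Add(1322, 1279), -1)) = Mul(1151, Pow(2601, -1)) = Mul(1151, Rational(1, 2601)) = Rational(1151, 2601)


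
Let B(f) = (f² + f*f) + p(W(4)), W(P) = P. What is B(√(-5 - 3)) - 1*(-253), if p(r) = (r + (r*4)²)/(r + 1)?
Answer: 289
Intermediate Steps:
p(r) = (r + 16*r²)/(1 + r) (p(r) = (r + (4*r)²)/(1 + r) = (r + 16*r²)/(1 + r))
B(f) = 52 + 2*f² (B(f) = (f² + f*f) + 4*(1 + 16*4)/(1 + 4) = (f² + f²) + 4*(1 + 64)/5 = 2*f² + 4*(⅕)*65 = 2*f² + 52 = 52 + 2*f²)
B(√(-5 - 3)) - 1*(-253) = (52 + 2*(√(-5 - 3))²) - 1*(-253) = (52 + 2*(√(-8))²) + 253 = (52 + 2*(2*I*√2)²) + 253 = (52 + 2*(-8)) + 253 = (52 - 16) + 253 = 36 + 253 = 289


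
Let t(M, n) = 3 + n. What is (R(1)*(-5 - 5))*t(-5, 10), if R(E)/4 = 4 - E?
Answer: -1560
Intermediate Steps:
R(E) = 16 - 4*E (R(E) = 4*(4 - E) = 16 - 4*E)
(R(1)*(-5 - 5))*t(-5, 10) = ((16 - 4*1)*(-5 - 5))*(3 + 10) = ((16 - 4)*(-10))*13 = (12*(-10))*13 = -120*13 = -1560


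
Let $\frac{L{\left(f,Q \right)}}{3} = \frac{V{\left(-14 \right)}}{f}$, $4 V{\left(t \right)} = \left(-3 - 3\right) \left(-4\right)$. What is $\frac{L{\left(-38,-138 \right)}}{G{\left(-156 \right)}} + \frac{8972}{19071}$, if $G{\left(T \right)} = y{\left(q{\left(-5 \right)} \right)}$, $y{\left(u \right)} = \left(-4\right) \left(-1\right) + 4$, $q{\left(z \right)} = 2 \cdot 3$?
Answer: $\frac{1192105}{2898792} \approx 0.41124$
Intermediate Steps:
$q{\left(z \right)} = 6$
$y{\left(u \right)} = 8$ ($y{\left(u \right)} = 4 + 4 = 8$)
$V{\left(t \right)} = 6$ ($V{\left(t \right)} = \frac{\left(-3 - 3\right) \left(-4\right)}{4} = \frac{\left(-6\right) \left(-4\right)}{4} = \frac{1}{4} \cdot 24 = 6$)
$G{\left(T \right)} = 8$
$L{\left(f,Q \right)} = \frac{18}{f}$ ($L{\left(f,Q \right)} = 3 \frac{6}{f} = \frac{18}{f}$)
$\frac{L{\left(-38,-138 \right)}}{G{\left(-156 \right)}} + \frac{8972}{19071} = \frac{18 \frac{1}{-38}}{8} + \frac{8972}{19071} = 18 \left(- \frac{1}{38}\right) \frac{1}{8} + 8972 \cdot \frac{1}{19071} = \left(- \frac{9}{19}\right) \frac{1}{8} + \frac{8972}{19071} = - \frac{9}{152} + \frac{8972}{19071} = \frac{1192105}{2898792}$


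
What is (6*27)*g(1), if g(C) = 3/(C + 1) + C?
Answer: 405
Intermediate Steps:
g(C) = C + 3/(1 + C) (g(C) = 3/(1 + C) + C = C + 3/(1 + C))
(6*27)*g(1) = (6*27)*((3 + 1 + 1²)/(1 + 1)) = 162*((3 + 1 + 1)/2) = 162*((½)*5) = 162*(5/2) = 405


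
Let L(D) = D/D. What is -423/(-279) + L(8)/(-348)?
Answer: 16325/10788 ≈ 1.5133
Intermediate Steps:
L(D) = 1
-423/(-279) + L(8)/(-348) = -423/(-279) + 1/(-348) = -423*(-1/279) + 1*(-1/348) = 47/31 - 1/348 = 16325/10788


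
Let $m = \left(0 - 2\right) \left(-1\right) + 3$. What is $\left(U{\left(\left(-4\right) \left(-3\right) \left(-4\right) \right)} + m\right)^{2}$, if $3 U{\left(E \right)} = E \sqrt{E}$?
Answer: $\left(5 - 64 i \sqrt{3}\right)^{2} \approx -12263.0 - 1108.5 i$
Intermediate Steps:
$U{\left(E \right)} = \frac{E^{\frac{3}{2}}}{3}$ ($U{\left(E \right)} = \frac{E \sqrt{E}}{3} = \frac{E^{\frac{3}{2}}}{3}$)
$m = 5$ ($m = \left(-2\right) \left(-1\right) + 3 = 2 + 3 = 5$)
$\left(U{\left(\left(-4\right) \left(-3\right) \left(-4\right) \right)} + m\right)^{2} = \left(\frac{\left(\left(-4\right) \left(-3\right) \left(-4\right)\right)^{\frac{3}{2}}}{3} + 5\right)^{2} = \left(\frac{\left(12 \left(-4\right)\right)^{\frac{3}{2}}}{3} + 5\right)^{2} = \left(\frac{\left(-48\right)^{\frac{3}{2}}}{3} + 5\right)^{2} = \left(\frac{\left(-192\right) i \sqrt{3}}{3} + 5\right)^{2} = \left(- 64 i \sqrt{3} + 5\right)^{2} = \left(5 - 64 i \sqrt{3}\right)^{2}$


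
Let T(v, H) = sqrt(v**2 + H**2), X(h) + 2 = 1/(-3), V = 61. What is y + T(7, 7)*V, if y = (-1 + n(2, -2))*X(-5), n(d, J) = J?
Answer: 7 + 427*sqrt(2) ≈ 610.87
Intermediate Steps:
X(h) = -7/3 (X(h) = -2 + 1/(-3) = -2 - 1/3 = -7/3)
y = 7 (y = (-1 - 2)*(-7/3) = -3*(-7/3) = 7)
T(v, H) = sqrt(H**2 + v**2)
y + T(7, 7)*V = 7 + sqrt(7**2 + 7**2)*61 = 7 + sqrt(49 + 49)*61 = 7 + sqrt(98)*61 = 7 + (7*sqrt(2))*61 = 7 + 427*sqrt(2)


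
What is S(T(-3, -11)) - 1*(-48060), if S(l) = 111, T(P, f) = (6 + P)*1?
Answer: 48171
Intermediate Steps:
T(P, f) = 6 + P
S(T(-3, -11)) - 1*(-48060) = 111 - 1*(-48060) = 111 + 48060 = 48171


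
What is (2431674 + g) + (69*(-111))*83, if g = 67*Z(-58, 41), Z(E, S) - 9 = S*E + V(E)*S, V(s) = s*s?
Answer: 10878162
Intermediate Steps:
V(s) = s**2
Z(E, S) = 9 + E*S + S*E**2 (Z(E, S) = 9 + (S*E + E**2*S) = 9 + (E*S + S*E**2) = 9 + E*S + S*E**2)
g = 9082185 (g = 67*(9 - 58*41 + 41*(-58)**2) = 67*(9 - 2378 + 41*3364) = 67*(9 - 2378 + 137924) = 67*135555 = 9082185)
(2431674 + g) + (69*(-111))*83 = (2431674 + 9082185) + (69*(-111))*83 = 11513859 - 7659*83 = 11513859 - 635697 = 10878162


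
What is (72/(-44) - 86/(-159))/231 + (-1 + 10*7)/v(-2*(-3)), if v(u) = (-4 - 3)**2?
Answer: 3969061/2828133 ≈ 1.4034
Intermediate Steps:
v(u) = 49 (v(u) = (-7)**2 = 49)
(72/(-44) - 86/(-159))/231 + (-1 + 10*7)/v(-2*(-3)) = (72/(-44) - 86/(-159))/231 + (-1 + 10*7)/49 = (72*(-1/44) - 86*(-1/159))*(1/231) + (-1 + 70)*(1/49) = (-18/11 + 86/159)*(1/231) + 69*(1/49) = -1916/1749*1/231 + 69/49 = -1916/404019 + 69/49 = 3969061/2828133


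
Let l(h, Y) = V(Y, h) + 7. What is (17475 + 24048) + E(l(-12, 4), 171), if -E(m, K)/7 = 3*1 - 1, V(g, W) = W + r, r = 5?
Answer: 41509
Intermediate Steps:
V(g, W) = 5 + W (V(g, W) = W + 5 = 5 + W)
l(h, Y) = 12 + h (l(h, Y) = (5 + h) + 7 = 12 + h)
E(m, K) = -14 (E(m, K) = -7*(3*1 - 1) = -7*(3 - 1) = -7*2 = -14)
(17475 + 24048) + E(l(-12, 4), 171) = (17475 + 24048) - 14 = 41523 - 14 = 41509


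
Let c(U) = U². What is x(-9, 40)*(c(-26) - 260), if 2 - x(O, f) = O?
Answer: 4576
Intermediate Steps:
x(O, f) = 2 - O
x(-9, 40)*(c(-26) - 260) = (2 - 1*(-9))*((-26)² - 260) = (2 + 9)*(676 - 260) = 11*416 = 4576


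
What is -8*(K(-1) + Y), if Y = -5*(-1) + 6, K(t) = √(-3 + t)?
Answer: -88 - 16*I ≈ -88.0 - 16.0*I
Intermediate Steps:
Y = 11 (Y = 5 + 6 = 11)
-8*(K(-1) + Y) = -8*(√(-3 - 1) + 11) = -8*(√(-4) + 11) = -8*(2*I + 11) = -8*(11 + 2*I) = -88 - 16*I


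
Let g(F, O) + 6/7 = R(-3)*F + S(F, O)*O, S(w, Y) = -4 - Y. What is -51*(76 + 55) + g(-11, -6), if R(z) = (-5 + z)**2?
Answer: -51785/7 ≈ -7397.9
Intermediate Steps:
g(F, O) = -6/7 + 64*F + O*(-4 - O) (g(F, O) = -6/7 + ((-5 - 3)**2*F + (-4 - O)*O) = -6/7 + ((-8)**2*F + O*(-4 - O)) = -6/7 + (64*F + O*(-4 - O)) = -6/7 + 64*F + O*(-4 - O))
-51*(76 + 55) + g(-11, -6) = -51*(76 + 55) + (-6/7 + 64*(-11) - 1*(-6)*(4 - 6)) = -51*131 + (-6/7 - 704 - 1*(-6)*(-2)) = -6681 + (-6/7 - 704 - 12) = -6681 - 5018/7 = -51785/7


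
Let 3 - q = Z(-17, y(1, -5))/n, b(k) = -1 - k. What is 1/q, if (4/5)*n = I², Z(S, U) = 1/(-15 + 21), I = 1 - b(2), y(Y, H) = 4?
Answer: 120/359 ≈ 0.33426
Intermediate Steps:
I = 4 (I = 1 - (-1 - 1*2) = 1 - (-1 - 2) = 1 - 1*(-3) = 1 + 3 = 4)
Z(S, U) = ⅙ (Z(S, U) = 1/6 = ⅙)
n = 20 (n = (5/4)*4² = (5/4)*16 = 20)
q = 359/120 (q = 3 - 1/(6*20) = 3 - 1*1/120 = 3 - 1/120 = 359/120 ≈ 2.9917)
1/q = 1/(359/120) = 120/359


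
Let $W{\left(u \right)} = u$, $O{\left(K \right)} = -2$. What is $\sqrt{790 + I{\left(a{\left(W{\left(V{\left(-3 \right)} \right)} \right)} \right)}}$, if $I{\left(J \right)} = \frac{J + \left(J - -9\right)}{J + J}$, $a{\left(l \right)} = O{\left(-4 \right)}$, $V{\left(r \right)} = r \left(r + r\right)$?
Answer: $\frac{\sqrt{3155}}{2} \approx 28.085$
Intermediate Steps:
$V{\left(r \right)} = 2 r^{2}$ ($V{\left(r \right)} = r 2 r = 2 r^{2}$)
$a{\left(l \right)} = -2$
$I{\left(J \right)} = \frac{9 + 2 J}{2 J}$ ($I{\left(J \right)} = \frac{J + \left(J + 9\right)}{2 J} = \left(J + \left(9 + J\right)\right) \frac{1}{2 J} = \left(9 + 2 J\right) \frac{1}{2 J} = \frac{9 + 2 J}{2 J}$)
$\sqrt{790 + I{\left(a{\left(W{\left(V{\left(-3 \right)} \right)} \right)} \right)}} = \sqrt{790 + \frac{\frac{9}{2} - 2}{-2}} = \sqrt{790 - \frac{5}{4}} = \sqrt{\frac{3155}{4}} = \frac{\sqrt{3155}}{2}$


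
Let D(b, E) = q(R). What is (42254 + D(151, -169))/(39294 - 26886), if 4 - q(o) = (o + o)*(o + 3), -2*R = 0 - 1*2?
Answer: 21125/6204 ≈ 3.4051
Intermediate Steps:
R = 1 (R = -(0 - 1*2)/2 = -(0 - 2)/2 = -1/2*(-2) = 1)
q(o) = 4 - 2*o*(3 + o) (q(o) = 4 - (o + o)*(o + 3) = 4 - 2*o*(3 + o))
D(b, E) = -4 (D(b, E) = 4 - 6*1 - 2*1**2 = 4 - 6 - 2*1 = 4 - 6 - 2 = -4)
(42254 + D(151, -169))/(39294 - 26886) = (42254 - 4)/(39294 - 26886) = 42250/12408 = 42250*(1/12408) = 21125/6204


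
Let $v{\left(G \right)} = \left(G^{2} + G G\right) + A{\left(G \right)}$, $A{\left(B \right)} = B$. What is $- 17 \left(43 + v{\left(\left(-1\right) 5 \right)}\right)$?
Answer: $-1496$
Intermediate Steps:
$v{\left(G \right)} = G + 2 G^{2}$ ($v{\left(G \right)} = \left(G^{2} + G G\right) + G = \left(G^{2} + G^{2}\right) + G = 2 G^{2} + G = G + 2 G^{2}$)
$- 17 \left(43 + v{\left(\left(-1\right) 5 \right)}\right) = - 17 \left(43 + \left(-1\right) 5 \left(1 + 2 \left(\left(-1\right) 5\right)\right)\right) = - 17 \left(43 - 5 \left(1 + 2 \left(-5\right)\right)\right) = - 17 \left(43 - 5 \left(1 - 10\right)\right) = - 17 \left(43 - -45\right) = - 17 \left(43 + 45\right) = \left(-17\right) 88 = -1496$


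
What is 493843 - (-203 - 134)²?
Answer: 380274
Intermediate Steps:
493843 - (-203 - 134)² = 493843 - 1*(-337)² = 493843 - 1*113569 = 493843 - 113569 = 380274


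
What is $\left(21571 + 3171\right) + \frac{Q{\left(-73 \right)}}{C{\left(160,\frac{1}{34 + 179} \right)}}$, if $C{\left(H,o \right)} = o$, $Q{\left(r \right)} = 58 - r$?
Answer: $52645$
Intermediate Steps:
$\left(21571 + 3171\right) + \frac{Q{\left(-73 \right)}}{C{\left(160,\frac{1}{34 + 179} \right)}} = \left(21571 + 3171\right) + \frac{58 - -73}{\frac{1}{34 + 179}} = 24742 + \frac{58 + 73}{\frac{1}{213}} = 24742 + 131 \frac{1}{\frac{1}{213}} = 24742 + 131 \cdot 213 = 24742 + 27903 = 52645$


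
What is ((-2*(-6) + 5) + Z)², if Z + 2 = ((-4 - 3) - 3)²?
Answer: 13225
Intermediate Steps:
Z = 98 (Z = -2 + ((-4 - 3) - 3)² = -2 + (-7 - 3)² = -2 + (-10)² = -2 + 100 = 98)
((-2*(-6) + 5) + Z)² = ((-2*(-6) + 5) + 98)² = ((12 + 5) + 98)² = (17 + 98)² = 115² = 13225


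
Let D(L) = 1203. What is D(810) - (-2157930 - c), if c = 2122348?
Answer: 4281481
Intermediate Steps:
D(810) - (-2157930 - c) = 1203 - (-2157930 - 1*2122348) = 1203 - (-2157930 - 2122348) = 1203 - 1*(-4280278) = 1203 + 4280278 = 4281481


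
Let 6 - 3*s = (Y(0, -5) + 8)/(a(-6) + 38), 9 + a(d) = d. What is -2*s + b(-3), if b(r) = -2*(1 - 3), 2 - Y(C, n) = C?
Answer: 20/69 ≈ 0.28986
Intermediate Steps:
Y(C, n) = 2 - C
b(r) = 4 (b(r) = -2*(-2) = 4)
a(d) = -9 + d
s = 128/69 (s = 2 - ((2 - 1*0) + 8)/(3*((-9 - 6) + 38)) = 2 - ((2 + 0) + 8)/(3*(-15 + 38)) = 2 - (2 + 8)/(3*23) = 2 - 10/(3*23) = 2 - ⅓*10/23 = 2 - 10/69 = 128/69 ≈ 1.8551)
-2*s + b(-3) = -2*128/69 + 4 = -256/69 + 4 = 20/69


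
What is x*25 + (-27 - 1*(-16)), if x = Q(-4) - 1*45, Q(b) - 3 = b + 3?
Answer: -1086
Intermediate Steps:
Q(b) = 6 + b (Q(b) = 3 + (b + 3) = 3 + (3 + b) = 6 + b)
x = -43 (x = (6 - 4) - 1*45 = 2 - 45 = -43)
x*25 + (-27 - 1*(-16)) = -43*25 + (-27 - 1*(-16)) = -1075 + (-27 + 16) = -1075 - 11 = -1086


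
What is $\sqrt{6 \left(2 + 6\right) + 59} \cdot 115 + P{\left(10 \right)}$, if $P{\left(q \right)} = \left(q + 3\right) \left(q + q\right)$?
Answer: $260 + 115 \sqrt{107} \approx 1449.6$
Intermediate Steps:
$P{\left(q \right)} = 2 q \left(3 + q\right)$ ($P{\left(q \right)} = \left(3 + q\right) 2 q = 2 q \left(3 + q\right)$)
$\sqrt{6 \left(2 + 6\right) + 59} \cdot 115 + P{\left(10 \right)} = \sqrt{6 \left(2 + 6\right) + 59} \cdot 115 + 2 \cdot 10 \left(3 + 10\right) = \sqrt{6 \cdot 8 + 59} \cdot 115 + 2 \cdot 10 \cdot 13 = \sqrt{48 + 59} \cdot 115 + 260 = \sqrt{107} \cdot 115 + 260 = 115 \sqrt{107} + 260 = 260 + 115 \sqrt{107}$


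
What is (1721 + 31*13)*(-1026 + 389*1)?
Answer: -1352988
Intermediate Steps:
(1721 + 31*13)*(-1026 + 389*1) = (1721 + 403)*(-1026 + 389) = 2124*(-637) = -1352988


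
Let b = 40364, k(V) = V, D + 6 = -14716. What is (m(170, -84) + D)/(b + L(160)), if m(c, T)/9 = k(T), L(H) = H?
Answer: -7739/20262 ≈ -0.38195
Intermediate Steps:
D = -14722 (D = -6 - 14716 = -14722)
m(c, T) = 9*T
(m(170, -84) + D)/(b + L(160)) = (9*(-84) - 14722)/(40364 + 160) = (-756 - 14722)/40524 = -15478*1/40524 = -7739/20262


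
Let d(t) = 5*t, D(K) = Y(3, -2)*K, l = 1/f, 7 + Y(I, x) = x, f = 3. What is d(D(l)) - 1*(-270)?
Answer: 255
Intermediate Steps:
Y(I, x) = -7 + x
l = 1/3 ≈ 0.33333
D(K) = -9*K (D(K) = (-7 - 2)*K = -9*K)
d(D(l)) - 1*(-270) = 5*(-9*1/3) - 1*(-270) = 5*(-3) + 270 = -15 + 270 = 255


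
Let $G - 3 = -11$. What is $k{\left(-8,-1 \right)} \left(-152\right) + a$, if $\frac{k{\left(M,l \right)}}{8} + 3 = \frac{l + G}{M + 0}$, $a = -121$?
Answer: $2159$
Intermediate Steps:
$G = -8$ ($G = 3 - 11 = -8$)
$k{\left(M,l \right)} = -24 + \frac{8 \left(-8 + l\right)}{M}$ ($k{\left(M,l \right)} = -24 + 8 \frac{l - 8}{M + 0} = -24 + 8 \frac{-8 + l}{M} = -24 + \frac{8 \left(-8 + l\right)}{M}$)
$k{\left(-8,-1 \right)} \left(-152\right) + a = \frac{8 \left(-8 - 1 - -24\right)}{-8} \left(-152\right) - 121 = 8 \left(- \frac{1}{8}\right) \left(-8 - 1 + 24\right) \left(-152\right) - 121 = 8 \left(- \frac{1}{8}\right) 15 \left(-152\right) - 121 = \left(-15\right) \left(-152\right) - 121 = 2280 - 121 = 2159$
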